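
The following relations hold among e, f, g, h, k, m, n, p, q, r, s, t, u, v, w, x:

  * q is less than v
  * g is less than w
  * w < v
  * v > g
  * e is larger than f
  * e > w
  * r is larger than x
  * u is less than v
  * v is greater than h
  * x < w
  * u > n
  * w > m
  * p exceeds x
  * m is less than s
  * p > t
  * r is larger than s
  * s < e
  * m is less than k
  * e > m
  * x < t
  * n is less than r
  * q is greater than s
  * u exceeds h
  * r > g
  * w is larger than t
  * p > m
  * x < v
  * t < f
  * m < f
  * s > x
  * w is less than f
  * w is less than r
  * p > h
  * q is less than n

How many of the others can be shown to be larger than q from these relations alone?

From q the given relations immediately reach n, v.
From those, u, r — 4 in total.
No other element is forced above q by the given relations, so the count is 4.

4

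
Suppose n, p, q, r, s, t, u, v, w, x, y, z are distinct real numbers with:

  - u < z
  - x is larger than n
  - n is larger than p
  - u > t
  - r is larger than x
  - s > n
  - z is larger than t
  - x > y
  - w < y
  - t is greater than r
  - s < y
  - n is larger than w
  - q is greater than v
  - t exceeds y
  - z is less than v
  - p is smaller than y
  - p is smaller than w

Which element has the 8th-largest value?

y

Piecing the relations together gives one ordering: p < w < n < s < y < x < r < t < u < z < v < q.
Counting 8 from the largest end gives y.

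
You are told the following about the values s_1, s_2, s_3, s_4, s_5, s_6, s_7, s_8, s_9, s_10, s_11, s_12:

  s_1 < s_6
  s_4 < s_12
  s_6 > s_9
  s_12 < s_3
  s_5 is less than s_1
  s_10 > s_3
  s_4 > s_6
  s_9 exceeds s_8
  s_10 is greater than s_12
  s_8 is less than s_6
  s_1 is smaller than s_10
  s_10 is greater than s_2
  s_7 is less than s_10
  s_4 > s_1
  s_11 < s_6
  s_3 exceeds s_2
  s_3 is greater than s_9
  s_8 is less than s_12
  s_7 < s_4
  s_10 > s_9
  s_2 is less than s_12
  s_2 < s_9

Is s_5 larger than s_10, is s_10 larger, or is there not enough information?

s_10

The relevant relations are s_5 < s_1; s_1 < s_6; s_6 < s_4; s_4 < s_12; s_12 < s_3; s_3 < s_10.
Chaining these gives s_5 < s_1 < s_6 < s_4 < s_12 < s_3 < s_10.
So s_10 is larger.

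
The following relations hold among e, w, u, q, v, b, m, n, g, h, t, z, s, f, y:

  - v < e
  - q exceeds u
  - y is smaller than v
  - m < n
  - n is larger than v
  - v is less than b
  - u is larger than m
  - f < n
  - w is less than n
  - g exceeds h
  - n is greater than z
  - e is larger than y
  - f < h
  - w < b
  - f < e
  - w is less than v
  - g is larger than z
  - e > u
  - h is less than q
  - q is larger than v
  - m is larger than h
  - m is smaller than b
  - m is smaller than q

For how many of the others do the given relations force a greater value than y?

From y the given relations immediately reach v, e.
From those, n, q, b — 5 in total.
No other element is forced above y by the given relations, so the count is 5.

5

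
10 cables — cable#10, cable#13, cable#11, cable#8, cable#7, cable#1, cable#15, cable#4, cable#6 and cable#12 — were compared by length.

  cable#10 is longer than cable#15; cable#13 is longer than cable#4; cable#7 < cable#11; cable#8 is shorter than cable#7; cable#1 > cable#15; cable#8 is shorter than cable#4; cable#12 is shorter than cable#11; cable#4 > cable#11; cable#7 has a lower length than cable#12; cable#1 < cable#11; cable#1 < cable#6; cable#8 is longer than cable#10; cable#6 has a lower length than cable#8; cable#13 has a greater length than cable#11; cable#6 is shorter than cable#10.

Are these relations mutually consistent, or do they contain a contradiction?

consistent

Every relation is compatible with cable#15 < cable#1 < cable#6 < cable#10 < cable#8 < cable#7 < cable#12 < cable#11 < cable#4 < cable#13; the set is consistent.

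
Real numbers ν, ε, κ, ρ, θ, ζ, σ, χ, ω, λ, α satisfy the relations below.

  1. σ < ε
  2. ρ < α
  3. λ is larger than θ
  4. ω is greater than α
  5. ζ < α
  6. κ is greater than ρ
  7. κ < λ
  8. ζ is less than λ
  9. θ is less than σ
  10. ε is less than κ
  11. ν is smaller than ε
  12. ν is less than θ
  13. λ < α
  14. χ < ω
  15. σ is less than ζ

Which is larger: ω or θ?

θ < σ and σ < ε give θ < ε.
Then ε < κ extends the chain to κ.
With κ < λ: θ < σ < ε < κ < λ.
Then λ < α extends the chain to α.
With α < ω: θ < σ < ε < κ < λ < α < ω.
So θ < ω; ω is the larger of the two.

ω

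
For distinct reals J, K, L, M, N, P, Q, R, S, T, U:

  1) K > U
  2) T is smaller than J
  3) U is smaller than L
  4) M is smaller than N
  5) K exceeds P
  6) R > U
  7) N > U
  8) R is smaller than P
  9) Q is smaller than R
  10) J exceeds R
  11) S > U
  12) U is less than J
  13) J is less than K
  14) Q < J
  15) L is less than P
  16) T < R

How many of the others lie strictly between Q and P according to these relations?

1

Chaining upward from Q reaches: R, J, K.
Chaining downward from P reaches: T, U, R, L.
Strictly between Q and P are those in both lists: R — 1 element.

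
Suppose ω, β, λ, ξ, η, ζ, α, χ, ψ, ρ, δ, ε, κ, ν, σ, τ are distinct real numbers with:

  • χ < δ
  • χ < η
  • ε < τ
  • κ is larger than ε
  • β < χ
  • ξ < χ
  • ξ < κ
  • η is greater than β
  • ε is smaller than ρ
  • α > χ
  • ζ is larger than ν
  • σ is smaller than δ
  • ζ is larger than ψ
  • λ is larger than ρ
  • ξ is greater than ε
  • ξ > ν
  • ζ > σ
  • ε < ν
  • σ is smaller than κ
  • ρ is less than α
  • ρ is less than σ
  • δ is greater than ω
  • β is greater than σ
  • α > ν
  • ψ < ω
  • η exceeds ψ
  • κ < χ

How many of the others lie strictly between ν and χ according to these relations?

The relations place ν below χ. An element lies strictly between them when it is forced above ν and also forced below χ.
Above ν: {ζ, ξ, κ, δ, α, η}. Below χ: {ε, ρ, σ, β, ξ, κ}.
Intersection: {ξ, κ} — 2.

2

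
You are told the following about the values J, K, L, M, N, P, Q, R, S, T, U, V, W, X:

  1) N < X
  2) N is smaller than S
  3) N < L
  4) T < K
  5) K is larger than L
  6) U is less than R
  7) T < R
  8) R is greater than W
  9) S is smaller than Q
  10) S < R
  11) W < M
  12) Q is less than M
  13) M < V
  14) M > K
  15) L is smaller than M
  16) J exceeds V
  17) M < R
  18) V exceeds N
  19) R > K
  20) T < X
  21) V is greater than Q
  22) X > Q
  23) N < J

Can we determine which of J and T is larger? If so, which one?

J

The relevant relations are T < K; K < M; M < V; V < J.
Together: T < K < M < V < J.
So J is larger.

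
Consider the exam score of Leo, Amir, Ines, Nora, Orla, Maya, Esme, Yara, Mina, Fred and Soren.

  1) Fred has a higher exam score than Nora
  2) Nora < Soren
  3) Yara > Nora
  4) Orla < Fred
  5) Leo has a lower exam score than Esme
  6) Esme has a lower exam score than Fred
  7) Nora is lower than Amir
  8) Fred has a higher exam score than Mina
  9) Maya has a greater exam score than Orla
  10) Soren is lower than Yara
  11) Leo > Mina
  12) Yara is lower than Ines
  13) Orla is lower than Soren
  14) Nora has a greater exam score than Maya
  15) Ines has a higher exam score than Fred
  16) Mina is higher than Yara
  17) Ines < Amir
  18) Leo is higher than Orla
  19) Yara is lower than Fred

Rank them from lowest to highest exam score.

Orla < Maya < Nora < Soren < Yara < Mina < Leo < Esme < Fred < Ines < Amir

Nothing is placed below Orla, so it is least; from there Orla < Maya; Maya < Nora; Nora < Soren; Soren < Yara; Yara < Mina; Mina < Leo; Leo < Esme; Esme < Fred; Fred < Ines; Ines < Amir, each given directly.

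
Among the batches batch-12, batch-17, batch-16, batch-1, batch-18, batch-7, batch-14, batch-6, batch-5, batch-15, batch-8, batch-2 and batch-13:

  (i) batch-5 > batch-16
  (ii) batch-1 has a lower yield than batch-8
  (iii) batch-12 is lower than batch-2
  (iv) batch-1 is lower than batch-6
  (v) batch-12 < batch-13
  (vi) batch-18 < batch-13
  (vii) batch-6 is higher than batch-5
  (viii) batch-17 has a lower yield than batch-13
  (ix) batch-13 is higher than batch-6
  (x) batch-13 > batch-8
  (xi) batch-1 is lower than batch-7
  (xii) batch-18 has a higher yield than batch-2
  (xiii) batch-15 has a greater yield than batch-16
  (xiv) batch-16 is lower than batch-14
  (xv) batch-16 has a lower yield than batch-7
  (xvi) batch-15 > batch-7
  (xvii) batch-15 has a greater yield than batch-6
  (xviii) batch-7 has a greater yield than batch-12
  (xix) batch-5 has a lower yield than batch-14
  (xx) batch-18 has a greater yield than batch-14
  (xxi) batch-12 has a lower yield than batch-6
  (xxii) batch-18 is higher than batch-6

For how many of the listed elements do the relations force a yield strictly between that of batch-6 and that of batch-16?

1

The relations place batch-16 below batch-6. An element lies strictly between them when it is forced above batch-16 and also forced below batch-6.
Above batch-16: {batch-7, batch-5, batch-14, batch-18, batch-15, batch-13}. Below batch-6: {batch-1, batch-12, batch-5}.
Intersection: {batch-5} — 1.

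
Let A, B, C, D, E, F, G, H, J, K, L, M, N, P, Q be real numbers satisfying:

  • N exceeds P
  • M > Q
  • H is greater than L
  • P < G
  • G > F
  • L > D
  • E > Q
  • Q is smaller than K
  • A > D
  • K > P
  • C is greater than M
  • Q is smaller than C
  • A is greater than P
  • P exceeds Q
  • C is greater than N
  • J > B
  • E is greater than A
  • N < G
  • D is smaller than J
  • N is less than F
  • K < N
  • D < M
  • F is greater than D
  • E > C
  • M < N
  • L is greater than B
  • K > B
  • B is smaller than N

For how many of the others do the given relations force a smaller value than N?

Directly below N: B, P, K, M.
One step further: Q, D (6 so far).
Nothing else is reachable below N; 6 in all.

6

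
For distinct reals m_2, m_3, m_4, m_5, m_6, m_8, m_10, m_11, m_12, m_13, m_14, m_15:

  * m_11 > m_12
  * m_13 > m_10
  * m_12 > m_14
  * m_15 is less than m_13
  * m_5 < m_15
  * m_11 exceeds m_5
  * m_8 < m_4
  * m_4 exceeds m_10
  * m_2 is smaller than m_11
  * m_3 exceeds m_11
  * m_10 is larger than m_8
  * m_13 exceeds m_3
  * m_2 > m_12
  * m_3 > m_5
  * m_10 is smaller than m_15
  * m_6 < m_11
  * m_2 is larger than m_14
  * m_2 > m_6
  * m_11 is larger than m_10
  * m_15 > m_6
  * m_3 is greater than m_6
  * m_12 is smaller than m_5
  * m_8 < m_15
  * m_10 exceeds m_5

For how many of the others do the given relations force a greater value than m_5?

6

From m_5 the given relations immediately reach m_10, m_11, m_3, m_15.
From those, m_4, m_13 — 6 in total.
No other element is forced above m_5 by the given relations, so the count is 6.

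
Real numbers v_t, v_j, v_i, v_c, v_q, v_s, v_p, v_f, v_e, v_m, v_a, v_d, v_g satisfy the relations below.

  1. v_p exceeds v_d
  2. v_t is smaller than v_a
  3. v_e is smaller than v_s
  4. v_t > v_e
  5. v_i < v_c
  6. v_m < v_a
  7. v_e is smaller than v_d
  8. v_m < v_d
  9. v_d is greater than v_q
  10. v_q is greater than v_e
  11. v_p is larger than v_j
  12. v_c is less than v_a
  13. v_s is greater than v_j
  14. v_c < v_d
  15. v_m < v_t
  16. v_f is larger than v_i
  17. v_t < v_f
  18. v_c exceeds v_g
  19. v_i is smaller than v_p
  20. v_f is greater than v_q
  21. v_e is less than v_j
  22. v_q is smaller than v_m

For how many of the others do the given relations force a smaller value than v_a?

7

From v_a the given relations immediately reach v_m, v_t, v_c.
From those, v_g, v_i, v_e, v_q — 7 in total.
No other element is forced below v_a by the given relations, so the count is 7.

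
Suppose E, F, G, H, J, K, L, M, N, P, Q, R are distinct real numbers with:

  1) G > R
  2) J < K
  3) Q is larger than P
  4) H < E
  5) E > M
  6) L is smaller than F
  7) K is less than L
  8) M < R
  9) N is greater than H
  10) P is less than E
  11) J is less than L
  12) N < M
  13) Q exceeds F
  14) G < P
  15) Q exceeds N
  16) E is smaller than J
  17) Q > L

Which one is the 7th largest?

Piecing the relations together gives one ordering: H < N < M < R < G < P < E < J < K < L < F < Q.
The 7th largest is P.

P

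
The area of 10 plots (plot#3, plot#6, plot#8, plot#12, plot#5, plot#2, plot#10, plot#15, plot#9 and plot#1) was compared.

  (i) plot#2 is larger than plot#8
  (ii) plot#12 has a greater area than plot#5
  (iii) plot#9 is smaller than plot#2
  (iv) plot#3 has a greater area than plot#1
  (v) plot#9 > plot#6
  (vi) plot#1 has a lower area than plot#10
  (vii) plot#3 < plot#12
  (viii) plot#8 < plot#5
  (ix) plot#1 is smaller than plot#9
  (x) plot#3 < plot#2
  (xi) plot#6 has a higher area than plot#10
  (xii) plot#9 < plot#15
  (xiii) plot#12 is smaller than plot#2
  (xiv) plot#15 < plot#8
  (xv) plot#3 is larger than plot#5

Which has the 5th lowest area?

Chaining the given pairs: plot#1 < plot#10 < plot#6 < plot#9 < plot#15 < plot#8 < plot#5 < plot#3 < plot#12 < plot#2.
The 5th smallest is plot#15.

plot#15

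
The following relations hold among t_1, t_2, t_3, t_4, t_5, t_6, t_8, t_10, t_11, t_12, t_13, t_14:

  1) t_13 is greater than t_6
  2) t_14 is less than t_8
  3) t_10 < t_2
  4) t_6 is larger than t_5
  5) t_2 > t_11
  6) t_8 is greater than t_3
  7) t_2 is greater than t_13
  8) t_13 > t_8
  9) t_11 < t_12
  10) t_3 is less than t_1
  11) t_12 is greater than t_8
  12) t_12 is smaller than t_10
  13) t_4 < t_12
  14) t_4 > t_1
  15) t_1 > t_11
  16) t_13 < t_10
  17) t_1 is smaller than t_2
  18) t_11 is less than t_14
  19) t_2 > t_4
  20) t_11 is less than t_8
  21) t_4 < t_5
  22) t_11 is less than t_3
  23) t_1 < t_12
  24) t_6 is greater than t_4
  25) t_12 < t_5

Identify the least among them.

t_3 is not least since t_11 < t_3; t_14 is not least since t_11 < t_14; t_8 is not least since t_3 < t_8; t_1 is not least since t_11 < t_1; t_4 is not least since t_1 < t_4; t_12 is not least since t_1 < t_12; t_5 is not least since t_4 < t_5; t_6 is not least since t_4 < t_6; t_13 is not least since t_6 < t_13; t_10 is not least since t_13 < t_10; t_2 is not least since t_13 < t_2.
Only t_11 has nothing below it, so t_11 is the least.

t_11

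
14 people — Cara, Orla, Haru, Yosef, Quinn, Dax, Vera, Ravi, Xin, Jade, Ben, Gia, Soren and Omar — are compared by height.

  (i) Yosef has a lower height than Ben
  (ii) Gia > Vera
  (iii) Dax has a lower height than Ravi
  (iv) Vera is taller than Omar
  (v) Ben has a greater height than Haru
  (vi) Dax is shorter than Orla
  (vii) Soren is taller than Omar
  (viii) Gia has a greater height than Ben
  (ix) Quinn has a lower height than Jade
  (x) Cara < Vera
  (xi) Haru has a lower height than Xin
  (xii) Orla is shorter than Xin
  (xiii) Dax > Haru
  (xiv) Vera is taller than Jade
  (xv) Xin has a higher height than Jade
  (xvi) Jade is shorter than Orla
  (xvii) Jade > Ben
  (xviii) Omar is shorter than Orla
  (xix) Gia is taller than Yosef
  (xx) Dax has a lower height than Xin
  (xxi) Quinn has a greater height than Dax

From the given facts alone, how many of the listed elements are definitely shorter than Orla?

7

From Orla the given relations immediately reach Omar, Dax, Jade.
From those, Haru, Ben, Quinn — 6 in total.
From those, Yosef — 7 in total.
No other element is forced below Orla by the given relations, so the count is 7.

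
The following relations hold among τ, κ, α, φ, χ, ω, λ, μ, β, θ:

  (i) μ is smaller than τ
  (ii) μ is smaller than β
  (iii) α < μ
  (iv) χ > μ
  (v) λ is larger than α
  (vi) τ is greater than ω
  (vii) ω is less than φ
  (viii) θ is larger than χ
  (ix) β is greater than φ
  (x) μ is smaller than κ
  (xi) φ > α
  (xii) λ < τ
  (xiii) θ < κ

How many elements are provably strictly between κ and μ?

Chaining upward from μ reaches: β, χ, θ, τ.
Chaining downward from κ reaches: α, χ, θ.
Strictly between μ and κ are those in both lists: χ, θ — 2 elements.

2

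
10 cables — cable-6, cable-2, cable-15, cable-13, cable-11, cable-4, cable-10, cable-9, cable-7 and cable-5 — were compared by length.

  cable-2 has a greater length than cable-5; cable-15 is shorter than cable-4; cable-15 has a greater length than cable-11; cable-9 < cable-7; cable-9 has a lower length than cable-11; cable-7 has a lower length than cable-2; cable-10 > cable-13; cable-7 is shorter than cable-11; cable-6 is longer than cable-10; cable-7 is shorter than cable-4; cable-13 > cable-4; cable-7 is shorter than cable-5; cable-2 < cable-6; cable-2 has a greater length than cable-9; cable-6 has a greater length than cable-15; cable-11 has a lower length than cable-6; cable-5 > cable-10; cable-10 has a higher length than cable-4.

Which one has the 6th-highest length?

The consecutive relations fix a unique order: cable-9 < cable-7 < cable-11 < cable-15 < cable-4 < cable-13 < cable-10 < cable-5 < cable-2 < cable-6.
The 6th largest is cable-4.

cable-4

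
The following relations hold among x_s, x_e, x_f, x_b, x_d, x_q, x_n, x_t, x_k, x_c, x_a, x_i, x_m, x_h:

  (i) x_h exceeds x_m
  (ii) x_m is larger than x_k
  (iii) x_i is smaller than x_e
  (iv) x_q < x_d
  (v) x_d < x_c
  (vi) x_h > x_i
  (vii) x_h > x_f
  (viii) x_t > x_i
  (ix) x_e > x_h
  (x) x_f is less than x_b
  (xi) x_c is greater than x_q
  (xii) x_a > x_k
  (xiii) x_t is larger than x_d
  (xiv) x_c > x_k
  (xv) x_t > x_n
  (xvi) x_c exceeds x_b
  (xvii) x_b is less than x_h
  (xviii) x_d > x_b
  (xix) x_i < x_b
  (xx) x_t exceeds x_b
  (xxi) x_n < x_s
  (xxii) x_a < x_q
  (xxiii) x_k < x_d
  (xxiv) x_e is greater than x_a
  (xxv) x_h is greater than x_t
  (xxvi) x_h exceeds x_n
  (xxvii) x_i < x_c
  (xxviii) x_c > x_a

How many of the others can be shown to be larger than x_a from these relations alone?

From x_a the given relations immediately reach x_q, x_c, x_e.
From those, x_d — 4 in total.
From those, x_t — 5 in total.
From those, x_h — 6 in total.
Nothing else is reachable above x_a; 6 in all.

6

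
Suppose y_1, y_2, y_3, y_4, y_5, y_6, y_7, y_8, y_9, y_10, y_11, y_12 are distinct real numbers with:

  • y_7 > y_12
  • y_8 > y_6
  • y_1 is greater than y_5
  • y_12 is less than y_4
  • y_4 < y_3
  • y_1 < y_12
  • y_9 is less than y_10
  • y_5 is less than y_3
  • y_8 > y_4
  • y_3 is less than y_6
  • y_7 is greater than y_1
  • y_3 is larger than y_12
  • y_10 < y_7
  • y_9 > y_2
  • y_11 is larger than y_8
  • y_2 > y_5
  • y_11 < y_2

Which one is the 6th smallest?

y_6

The consecutive relations fix a unique order: y_5 < y_1 < y_12 < y_4 < y_3 < y_6 < y_8 < y_11 < y_2 < y_9 < y_10 < y_7.
The 6th smallest is y_6.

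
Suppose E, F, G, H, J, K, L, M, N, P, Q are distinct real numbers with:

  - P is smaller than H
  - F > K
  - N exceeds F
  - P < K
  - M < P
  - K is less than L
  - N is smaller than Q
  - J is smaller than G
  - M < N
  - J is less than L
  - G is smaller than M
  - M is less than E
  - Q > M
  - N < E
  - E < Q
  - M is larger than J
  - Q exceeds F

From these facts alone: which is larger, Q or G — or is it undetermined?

Chaining the given relations: G < M < P < K < F < N < E < Q.
So Q is larger.

Q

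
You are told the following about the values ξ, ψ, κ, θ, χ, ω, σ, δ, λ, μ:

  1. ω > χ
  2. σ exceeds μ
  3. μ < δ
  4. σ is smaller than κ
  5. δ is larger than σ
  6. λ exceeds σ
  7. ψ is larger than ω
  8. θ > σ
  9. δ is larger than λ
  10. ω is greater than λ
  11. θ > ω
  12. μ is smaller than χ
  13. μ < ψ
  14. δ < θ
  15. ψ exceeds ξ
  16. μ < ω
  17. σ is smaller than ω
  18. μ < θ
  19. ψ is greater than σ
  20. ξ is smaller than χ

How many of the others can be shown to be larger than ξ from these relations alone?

4

The elements the relations force above ξ are χ, ω, ψ, θ — no chain reaches any other.
That is 4.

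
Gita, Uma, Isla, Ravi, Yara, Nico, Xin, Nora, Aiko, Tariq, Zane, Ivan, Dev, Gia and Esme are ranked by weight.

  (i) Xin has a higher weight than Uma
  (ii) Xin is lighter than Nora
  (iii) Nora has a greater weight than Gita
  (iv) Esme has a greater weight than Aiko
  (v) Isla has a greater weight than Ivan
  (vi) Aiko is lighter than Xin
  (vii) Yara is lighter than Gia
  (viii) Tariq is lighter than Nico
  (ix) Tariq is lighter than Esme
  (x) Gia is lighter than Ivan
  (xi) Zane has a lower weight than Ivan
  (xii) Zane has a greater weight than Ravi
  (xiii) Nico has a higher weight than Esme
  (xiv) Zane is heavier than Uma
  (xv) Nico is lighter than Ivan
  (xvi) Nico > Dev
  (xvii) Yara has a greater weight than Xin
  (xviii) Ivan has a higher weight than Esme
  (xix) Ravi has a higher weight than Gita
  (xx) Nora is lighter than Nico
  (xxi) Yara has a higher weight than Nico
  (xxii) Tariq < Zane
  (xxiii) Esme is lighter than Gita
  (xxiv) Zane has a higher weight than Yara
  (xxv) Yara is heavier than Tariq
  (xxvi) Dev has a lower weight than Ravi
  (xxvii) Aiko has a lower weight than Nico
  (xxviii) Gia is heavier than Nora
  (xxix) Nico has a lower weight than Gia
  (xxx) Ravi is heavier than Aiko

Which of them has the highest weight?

Dev is not greatest since Dev < Ravi; Aiko is not greatest since Aiko < Nico; Tariq is not greatest since Tariq < Esme; Uma is not greatest since Uma < Xin; Xin is not greatest since Xin < Nora; Esme is not greatest since Esme < Ivan; Gita is not greatest since Gita < Nora; Ravi is not greatest since Ravi < Zane; Nora is not greatest since Nora < Nico; Nico is not greatest since Nico < Gia; Yara is not greatest since Yara < Zane; Gia is not greatest since Gia < Ivan; Zane is not greatest since Zane < Ivan; Ivan is not greatest since Ivan < Isla.
Only Isla has nothing above it, so Isla is the highest weight.

Isla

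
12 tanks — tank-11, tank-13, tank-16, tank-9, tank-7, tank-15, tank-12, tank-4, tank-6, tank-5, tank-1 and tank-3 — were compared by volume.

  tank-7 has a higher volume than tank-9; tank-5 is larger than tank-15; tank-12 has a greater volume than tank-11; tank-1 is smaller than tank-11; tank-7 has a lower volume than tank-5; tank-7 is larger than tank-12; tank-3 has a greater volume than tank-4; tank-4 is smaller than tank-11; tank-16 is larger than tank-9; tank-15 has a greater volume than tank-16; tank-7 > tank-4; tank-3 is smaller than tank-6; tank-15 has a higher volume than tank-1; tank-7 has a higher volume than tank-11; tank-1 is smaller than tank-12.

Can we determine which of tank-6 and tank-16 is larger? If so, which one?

Following every chain through tank-16: above tank-16 we get tank-15, tank-5; below tank-16 we get tank-9.
tank-6 is not reached, and no chain runs the other way from tank-6 to tank-16.
So the given relations leave the order of tank-16 and tank-6 undetermined.

undetermined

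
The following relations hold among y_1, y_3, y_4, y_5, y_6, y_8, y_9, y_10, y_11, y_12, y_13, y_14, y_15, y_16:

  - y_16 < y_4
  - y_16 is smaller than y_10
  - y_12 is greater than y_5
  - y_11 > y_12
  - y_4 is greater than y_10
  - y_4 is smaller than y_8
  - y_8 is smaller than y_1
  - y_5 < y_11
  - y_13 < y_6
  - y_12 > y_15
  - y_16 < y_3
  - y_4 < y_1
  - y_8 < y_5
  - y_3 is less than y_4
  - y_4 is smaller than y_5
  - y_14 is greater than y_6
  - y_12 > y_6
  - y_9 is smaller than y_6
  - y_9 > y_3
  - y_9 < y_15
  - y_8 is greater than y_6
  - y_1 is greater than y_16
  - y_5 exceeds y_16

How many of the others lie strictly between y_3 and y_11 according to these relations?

Chaining upward from y_3 reaches: y_4, y_9, y_6, y_8, y_5, y_14, y_1, y_15, y_12.
Chaining downward from y_11 reaches: y_13, y_16, y_10, y_4, y_9, y_6, y_8, y_5, y_15, y_12.
Strictly between y_3 and y_11 are those in both lists: y_4, y_9, y_6, y_8, y_5, y_15, y_12 — 7 elements.

7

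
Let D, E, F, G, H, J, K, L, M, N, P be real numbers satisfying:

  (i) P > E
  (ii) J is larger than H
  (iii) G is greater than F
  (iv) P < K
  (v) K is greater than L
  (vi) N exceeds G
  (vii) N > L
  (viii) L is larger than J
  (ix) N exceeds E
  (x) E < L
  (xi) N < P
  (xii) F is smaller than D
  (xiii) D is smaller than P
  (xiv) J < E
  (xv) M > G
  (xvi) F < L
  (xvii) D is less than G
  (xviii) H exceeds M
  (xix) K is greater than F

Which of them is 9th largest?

Chaining the given pairs: F < D < G < M < H < J < E < L < N < P < K.
Counting 9 from the largest end gives G.

G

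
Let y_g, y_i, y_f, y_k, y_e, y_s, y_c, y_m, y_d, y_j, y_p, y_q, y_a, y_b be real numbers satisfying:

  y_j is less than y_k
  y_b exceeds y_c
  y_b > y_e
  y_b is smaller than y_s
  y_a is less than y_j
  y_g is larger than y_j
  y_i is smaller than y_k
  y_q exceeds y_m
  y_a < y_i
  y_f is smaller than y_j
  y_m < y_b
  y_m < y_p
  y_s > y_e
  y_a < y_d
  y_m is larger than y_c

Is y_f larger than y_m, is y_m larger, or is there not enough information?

undetermined

Following every chain through y_f: above y_f we get y_j, y_g, y_k.
y_m is not reached, and no chain runs the other way from y_m to y_f.
So the given relations leave the order of y_f and y_m undetermined.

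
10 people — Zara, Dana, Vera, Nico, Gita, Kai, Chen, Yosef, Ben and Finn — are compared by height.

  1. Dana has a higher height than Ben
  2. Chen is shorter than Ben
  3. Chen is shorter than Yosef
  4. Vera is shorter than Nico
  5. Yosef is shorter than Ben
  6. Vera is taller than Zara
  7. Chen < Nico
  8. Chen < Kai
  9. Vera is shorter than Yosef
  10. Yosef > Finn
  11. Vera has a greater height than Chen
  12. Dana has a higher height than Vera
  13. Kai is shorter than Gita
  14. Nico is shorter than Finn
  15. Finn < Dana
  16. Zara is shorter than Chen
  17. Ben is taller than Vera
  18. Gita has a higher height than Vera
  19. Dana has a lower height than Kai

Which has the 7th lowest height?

The consecutive relations fix a unique order: Zara < Chen < Vera < Nico < Finn < Yosef < Ben < Dana < Kai < Gita.
Counting 7 from the smallest end gives Ben.

Ben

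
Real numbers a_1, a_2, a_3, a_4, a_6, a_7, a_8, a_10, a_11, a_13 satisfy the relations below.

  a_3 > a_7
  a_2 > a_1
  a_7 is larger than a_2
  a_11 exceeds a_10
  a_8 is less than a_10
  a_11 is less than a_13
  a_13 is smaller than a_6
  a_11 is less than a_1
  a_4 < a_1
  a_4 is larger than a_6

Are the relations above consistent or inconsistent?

Every relation is compatible with a_8 < a_10 < a_11 < a_13 < a_6 < a_4 < a_1 < a_2 < a_7 < a_3; the set is consistent.

consistent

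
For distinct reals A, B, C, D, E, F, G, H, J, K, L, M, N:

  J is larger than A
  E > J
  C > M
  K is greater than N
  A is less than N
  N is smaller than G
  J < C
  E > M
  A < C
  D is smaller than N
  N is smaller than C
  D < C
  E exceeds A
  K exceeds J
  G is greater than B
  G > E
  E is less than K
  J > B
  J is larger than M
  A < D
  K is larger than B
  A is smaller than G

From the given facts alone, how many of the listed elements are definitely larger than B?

5

Directly above B: J, G, K.
One step further: E, C (5 so far).
Nothing else is reachable above B; 5 in all.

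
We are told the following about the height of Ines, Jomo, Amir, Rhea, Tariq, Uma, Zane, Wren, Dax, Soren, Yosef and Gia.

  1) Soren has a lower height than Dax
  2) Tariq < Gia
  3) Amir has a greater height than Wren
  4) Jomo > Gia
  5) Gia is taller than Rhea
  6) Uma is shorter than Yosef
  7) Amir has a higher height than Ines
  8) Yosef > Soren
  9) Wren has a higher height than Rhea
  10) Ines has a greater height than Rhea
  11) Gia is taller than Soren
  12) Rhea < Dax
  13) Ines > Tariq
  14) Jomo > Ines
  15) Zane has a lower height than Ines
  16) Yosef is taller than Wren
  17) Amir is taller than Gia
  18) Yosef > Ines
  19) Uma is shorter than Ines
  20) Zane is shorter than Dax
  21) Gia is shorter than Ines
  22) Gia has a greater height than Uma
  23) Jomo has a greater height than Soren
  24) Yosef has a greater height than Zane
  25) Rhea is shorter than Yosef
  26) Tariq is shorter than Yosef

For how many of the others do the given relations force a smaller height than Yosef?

8

Directly below Yosef: Zane, Soren, Rhea, Uma, Tariq, Ines, Wren.
One step further: Gia (8 so far).
Nothing else is reachable below Yosef; 8 in all.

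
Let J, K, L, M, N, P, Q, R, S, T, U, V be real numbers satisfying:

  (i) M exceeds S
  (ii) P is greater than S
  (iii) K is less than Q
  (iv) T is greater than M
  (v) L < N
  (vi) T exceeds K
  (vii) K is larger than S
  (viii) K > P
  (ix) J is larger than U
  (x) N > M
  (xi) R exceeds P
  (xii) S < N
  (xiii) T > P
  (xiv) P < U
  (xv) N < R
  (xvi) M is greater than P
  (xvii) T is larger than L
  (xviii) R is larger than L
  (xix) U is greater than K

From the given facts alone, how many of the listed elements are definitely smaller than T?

5

From T the given relations immediately reach L, P, M, K.
From those, S — 5 in total.
Nothing else is reachable below T; 5 in all.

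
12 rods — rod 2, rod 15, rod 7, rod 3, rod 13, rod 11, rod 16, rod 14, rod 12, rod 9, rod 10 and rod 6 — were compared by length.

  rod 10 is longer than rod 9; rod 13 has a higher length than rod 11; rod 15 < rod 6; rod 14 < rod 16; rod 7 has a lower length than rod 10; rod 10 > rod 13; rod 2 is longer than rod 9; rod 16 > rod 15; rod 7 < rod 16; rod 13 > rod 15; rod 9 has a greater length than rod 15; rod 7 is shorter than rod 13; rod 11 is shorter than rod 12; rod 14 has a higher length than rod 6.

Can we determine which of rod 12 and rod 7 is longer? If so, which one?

Following every chain through rod 7: above rod 7 we get rod 13, rod 10, rod 16.
rod 12 is not reached, and no chain runs the other way from rod 12 to rod 7.
So the given relations leave the order of rod 7 and rod 12 undetermined.

undetermined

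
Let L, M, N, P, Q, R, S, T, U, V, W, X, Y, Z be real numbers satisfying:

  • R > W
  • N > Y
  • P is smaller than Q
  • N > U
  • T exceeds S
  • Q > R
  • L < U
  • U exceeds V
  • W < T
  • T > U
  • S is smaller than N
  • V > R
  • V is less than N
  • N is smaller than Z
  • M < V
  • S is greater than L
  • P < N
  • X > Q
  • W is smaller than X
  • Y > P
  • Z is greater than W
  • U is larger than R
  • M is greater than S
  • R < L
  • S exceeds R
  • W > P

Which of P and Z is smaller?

P

Link the given pairs in sequence: P < W; W < R; R < L; L < S; S < M; M < V; V < U; U < N; N < Z.
Chaining these gives P < W < R < L < S < M < V < U < N < Z.
So P < Z; P is the smaller of the two.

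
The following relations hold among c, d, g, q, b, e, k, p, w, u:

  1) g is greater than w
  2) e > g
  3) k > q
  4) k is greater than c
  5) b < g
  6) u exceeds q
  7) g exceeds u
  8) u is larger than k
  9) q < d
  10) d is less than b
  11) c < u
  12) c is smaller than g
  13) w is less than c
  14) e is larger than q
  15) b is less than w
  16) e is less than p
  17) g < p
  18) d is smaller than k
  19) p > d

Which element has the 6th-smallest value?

k

Piecing the relations together gives one ordering: q < d < b < w < c < k < u < g < e < p.
The 6th smallest is k.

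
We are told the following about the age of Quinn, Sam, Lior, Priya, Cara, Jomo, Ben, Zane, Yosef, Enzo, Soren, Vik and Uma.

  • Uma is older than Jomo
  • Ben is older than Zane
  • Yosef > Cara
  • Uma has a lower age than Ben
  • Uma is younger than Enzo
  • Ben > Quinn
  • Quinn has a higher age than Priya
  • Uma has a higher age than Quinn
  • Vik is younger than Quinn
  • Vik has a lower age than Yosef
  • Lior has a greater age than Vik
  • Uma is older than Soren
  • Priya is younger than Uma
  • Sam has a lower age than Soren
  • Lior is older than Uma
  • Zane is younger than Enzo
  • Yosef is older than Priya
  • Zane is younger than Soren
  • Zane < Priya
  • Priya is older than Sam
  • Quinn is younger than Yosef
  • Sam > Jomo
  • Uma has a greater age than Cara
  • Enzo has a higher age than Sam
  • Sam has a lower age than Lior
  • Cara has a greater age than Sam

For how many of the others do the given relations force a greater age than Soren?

4

From Soren the given relations immediately reach Uma.
From those, Lior, Enzo, Ben — 4 in total.
Nothing else is reachable above Soren; 4 in all.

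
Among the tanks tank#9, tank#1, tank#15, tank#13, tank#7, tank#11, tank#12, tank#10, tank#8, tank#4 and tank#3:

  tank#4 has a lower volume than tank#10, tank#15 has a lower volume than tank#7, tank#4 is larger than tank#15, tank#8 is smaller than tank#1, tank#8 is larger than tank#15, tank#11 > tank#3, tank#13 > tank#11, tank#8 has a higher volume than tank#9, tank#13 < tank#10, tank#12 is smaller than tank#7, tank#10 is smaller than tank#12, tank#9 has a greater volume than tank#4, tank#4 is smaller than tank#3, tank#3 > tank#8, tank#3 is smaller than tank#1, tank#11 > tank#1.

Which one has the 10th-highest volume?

Piecing the relations together gives one ordering: tank#15 < tank#4 < tank#9 < tank#8 < tank#3 < tank#1 < tank#11 < tank#13 < tank#10 < tank#12 < tank#7.
The 10th largest is tank#4.

tank#4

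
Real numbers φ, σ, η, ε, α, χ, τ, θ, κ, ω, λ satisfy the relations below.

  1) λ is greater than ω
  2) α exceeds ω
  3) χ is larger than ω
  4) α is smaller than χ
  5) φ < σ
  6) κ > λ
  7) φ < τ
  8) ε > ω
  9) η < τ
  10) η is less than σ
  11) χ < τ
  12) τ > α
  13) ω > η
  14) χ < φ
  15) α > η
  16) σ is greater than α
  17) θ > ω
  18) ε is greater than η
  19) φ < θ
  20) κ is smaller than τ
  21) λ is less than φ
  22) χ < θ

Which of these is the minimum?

η

Chaining upward from η: directly above it, ω, α, ε, σ, τ; then χ, λ, θ; then φ, κ.
That covers every other element, and nothing is given below η, so η is the minimum.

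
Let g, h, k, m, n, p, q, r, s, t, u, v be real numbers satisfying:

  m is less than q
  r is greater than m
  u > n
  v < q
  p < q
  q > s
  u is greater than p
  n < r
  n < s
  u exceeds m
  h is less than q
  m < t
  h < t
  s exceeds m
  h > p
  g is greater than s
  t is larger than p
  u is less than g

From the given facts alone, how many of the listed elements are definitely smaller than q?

The elements the relations force below q are n, m, v, p, h, s — no chain reaches any other.
That is 6.

6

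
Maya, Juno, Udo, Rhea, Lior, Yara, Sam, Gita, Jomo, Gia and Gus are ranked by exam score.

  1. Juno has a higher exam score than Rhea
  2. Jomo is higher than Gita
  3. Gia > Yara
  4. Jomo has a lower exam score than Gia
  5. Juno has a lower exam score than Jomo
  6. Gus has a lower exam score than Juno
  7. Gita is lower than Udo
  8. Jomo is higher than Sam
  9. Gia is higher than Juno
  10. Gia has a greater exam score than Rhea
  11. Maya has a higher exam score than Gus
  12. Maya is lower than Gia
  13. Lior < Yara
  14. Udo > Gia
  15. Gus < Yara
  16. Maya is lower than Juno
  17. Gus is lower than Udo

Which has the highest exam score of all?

Udo

Gita is not greatest since Gita < Udo; Sam is not greatest since Sam < Jomo; Gus is not greatest since Gus < Maya; Lior is not greatest since Lior < Yara; Maya is not greatest since Maya < Gia; Rhea is not greatest since Rhea < Juno; Juno is not greatest since Juno < Jomo; Yara is not greatest since Yara < Gia; Jomo is not greatest since Jomo < Gia; Gia is not greatest since Gia < Udo.
Only Udo has nothing above it, so Udo is the highest exam score.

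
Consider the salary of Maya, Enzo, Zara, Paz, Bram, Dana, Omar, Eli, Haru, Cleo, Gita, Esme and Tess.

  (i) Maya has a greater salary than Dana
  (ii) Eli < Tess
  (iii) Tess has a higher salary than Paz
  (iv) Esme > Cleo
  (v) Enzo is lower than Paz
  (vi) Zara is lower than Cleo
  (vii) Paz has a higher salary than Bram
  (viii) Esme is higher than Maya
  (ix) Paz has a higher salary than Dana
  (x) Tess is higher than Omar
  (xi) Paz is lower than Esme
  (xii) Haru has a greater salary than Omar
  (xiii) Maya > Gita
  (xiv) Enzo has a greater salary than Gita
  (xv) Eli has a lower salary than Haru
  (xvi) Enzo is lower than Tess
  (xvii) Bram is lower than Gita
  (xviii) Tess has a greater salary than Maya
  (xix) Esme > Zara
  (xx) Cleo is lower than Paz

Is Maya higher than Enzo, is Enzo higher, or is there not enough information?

undetermined

Following every chain through Enzo: above Enzo we get Paz, Esme, Tess; below Enzo we get Bram, Gita.
Maya is not reached, and no chain runs the other way from Maya to Enzo.
So the given relations leave the order of Enzo and Maya undetermined.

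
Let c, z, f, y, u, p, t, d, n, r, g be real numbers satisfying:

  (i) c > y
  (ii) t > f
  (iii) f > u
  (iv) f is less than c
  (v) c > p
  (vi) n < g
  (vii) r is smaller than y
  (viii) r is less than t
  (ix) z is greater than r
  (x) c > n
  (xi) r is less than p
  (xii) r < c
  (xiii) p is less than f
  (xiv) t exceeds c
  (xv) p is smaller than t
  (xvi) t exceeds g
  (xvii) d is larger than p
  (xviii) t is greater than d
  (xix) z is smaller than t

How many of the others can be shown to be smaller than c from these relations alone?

6

From c the given relations immediately reach r, n, p, f, y.
From those, u — 6 in total.
No other element is forced below c by the given relations, so the count is 6.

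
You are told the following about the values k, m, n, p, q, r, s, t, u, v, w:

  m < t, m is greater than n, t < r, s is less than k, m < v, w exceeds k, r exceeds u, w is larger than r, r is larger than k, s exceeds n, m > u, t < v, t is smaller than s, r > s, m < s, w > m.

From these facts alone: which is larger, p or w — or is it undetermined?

Following every chain through p: nothing is chained to p.
w is not reached, and no chain runs the other way from w to p.
So the given relations leave the order of p and w undetermined.

undetermined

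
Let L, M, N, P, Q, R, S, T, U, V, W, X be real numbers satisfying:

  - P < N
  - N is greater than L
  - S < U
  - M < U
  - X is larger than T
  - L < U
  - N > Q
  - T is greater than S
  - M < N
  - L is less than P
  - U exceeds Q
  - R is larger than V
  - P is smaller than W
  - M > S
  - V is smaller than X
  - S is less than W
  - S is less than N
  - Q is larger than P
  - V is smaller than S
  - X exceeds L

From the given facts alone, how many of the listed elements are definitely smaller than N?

6

The elements the relations force below N are V, L, S, P, Q, M — no chain reaches any other.
That is 6.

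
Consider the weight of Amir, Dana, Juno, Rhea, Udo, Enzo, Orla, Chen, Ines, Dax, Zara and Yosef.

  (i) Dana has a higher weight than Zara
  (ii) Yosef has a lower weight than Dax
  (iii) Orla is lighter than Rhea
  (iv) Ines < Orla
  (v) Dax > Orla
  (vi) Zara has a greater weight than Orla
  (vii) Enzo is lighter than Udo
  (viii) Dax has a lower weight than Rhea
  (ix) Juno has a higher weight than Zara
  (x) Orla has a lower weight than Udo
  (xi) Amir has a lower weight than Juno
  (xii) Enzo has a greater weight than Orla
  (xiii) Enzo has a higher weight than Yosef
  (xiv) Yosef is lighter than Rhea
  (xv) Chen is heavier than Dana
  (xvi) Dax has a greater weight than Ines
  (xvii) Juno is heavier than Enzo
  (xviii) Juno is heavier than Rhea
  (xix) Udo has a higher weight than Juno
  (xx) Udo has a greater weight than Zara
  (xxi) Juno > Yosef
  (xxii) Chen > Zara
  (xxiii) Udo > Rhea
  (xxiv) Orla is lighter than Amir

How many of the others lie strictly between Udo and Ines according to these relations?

7

The relations place Ines below Udo. An element lies strictly between them when it is forced above Ines and also forced below Udo.
Above Ines: {Orla, Zara, Amir, Enzo, Dana, Dax, Rhea, Juno, Chen}. Below Udo: {Yosef, Orla, Zara, Amir, Enzo, Dax, Rhea, Juno}.
Intersection: {Orla, Zara, Amir, Enzo, Dax, Rhea, Juno} — 7.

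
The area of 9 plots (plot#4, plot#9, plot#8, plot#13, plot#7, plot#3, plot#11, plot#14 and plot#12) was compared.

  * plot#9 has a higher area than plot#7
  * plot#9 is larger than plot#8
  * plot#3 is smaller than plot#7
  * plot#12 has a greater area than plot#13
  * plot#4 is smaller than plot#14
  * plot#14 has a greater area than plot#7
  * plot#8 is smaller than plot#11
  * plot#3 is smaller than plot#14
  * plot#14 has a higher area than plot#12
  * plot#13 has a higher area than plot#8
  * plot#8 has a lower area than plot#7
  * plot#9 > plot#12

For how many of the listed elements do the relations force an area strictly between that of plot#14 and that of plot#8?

3

Chaining upward from plot#8 reaches: plot#11, plot#13, plot#12, plot#7, plot#9.
Chaining downward from plot#14 reaches: plot#3, plot#4, plot#13, plot#12, plot#7.
Strictly between plot#8 and plot#14 are those in both lists: plot#13, plot#12, plot#7 — 3 elements.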